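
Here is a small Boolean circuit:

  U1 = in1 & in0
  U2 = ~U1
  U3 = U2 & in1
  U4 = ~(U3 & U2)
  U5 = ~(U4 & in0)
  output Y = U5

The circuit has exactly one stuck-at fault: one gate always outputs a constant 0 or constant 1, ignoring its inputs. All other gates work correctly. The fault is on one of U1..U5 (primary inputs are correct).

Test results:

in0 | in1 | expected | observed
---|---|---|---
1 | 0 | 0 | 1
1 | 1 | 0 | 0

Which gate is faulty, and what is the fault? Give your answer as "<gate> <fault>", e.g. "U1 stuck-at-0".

U3 stuck-at-1

Fault-free values for test 1 (in0=1, in1=0): U1=0, U2=1, U3=0, U4=1, U5=0, giving Y=0. Observed 1.
Test 1: faults giving observed 1 are {U3 stuck-at-1, U4 stuck-at-0, U5 stuck-at-1}.
Test 2 (in0=1, in1=1): fault-free U1=1, U2=0, U3=0, U4=1, U5=0 → 0; observed 0. Eliminates U4 stuck-at-0, U5 stuck-at-1.
Only U3 stuck-at-1 is consistent with every test.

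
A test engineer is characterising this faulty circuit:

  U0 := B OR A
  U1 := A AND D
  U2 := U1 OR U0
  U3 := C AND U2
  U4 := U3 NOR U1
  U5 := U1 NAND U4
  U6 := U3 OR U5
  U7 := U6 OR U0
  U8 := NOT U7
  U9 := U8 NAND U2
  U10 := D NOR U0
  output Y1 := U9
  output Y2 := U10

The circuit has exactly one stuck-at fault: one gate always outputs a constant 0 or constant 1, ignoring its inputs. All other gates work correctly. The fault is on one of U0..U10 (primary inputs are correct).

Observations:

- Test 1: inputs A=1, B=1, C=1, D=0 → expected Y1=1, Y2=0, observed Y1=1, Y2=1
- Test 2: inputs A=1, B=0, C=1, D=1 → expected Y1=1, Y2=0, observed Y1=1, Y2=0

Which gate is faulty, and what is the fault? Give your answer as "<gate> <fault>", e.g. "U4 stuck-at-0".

U0 stuck-at-0

Fault-free values for test 1 (A=1, B=1, C=1, D=0): U0=1, U1=0, U2=1, U3=1, U4=0, U5=1, U6=1, U7=1, U8=0, U9=1, U10=0, giving Y1=1, Y2=0. Observed Y1=1, Y2=1.
Test 1: faults giving observed Y1=1, Y2=1 are {U0 stuck-at-0, U10 stuck-at-1}.
Test 2 (A=1, B=0, C=1, D=1): fault-free U0=1, U1=1, U2=1, U3=1, U4=0, U5=1, U6=1, U7=1, U8=0, U9=1, U10=0 → Y1=1, Y2=0; observed Y1=1, Y2=0. Eliminates U10 stuck-at-1.
Only U0 stuck-at-0 is consistent with every test.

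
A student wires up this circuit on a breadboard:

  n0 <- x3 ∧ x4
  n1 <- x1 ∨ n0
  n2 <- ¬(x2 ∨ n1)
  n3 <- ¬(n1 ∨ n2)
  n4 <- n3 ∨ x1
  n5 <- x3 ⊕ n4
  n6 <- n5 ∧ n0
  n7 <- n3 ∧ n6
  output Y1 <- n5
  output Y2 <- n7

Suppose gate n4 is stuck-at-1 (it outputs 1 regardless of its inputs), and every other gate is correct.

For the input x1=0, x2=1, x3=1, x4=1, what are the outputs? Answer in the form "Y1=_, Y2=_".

Y1=0, Y2=0

Propagate with n4 forced: n0=1, n1=1, n2=0, n3=0, n4=1 [stuck-at-1], n5=0, n6=0, n7=0.
So the outputs are Y1=0, Y2=0. (Without the fault they would be Y1=1, Y2=0.)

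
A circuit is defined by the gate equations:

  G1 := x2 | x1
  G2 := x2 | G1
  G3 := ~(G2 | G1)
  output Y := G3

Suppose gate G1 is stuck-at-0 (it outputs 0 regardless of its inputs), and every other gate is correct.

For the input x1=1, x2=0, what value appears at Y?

Propagate with G1 forced: G1=0 [stuck-at-0], G2=0, G3=1.
So Y = 1. (Without the fault it would be 0.)

1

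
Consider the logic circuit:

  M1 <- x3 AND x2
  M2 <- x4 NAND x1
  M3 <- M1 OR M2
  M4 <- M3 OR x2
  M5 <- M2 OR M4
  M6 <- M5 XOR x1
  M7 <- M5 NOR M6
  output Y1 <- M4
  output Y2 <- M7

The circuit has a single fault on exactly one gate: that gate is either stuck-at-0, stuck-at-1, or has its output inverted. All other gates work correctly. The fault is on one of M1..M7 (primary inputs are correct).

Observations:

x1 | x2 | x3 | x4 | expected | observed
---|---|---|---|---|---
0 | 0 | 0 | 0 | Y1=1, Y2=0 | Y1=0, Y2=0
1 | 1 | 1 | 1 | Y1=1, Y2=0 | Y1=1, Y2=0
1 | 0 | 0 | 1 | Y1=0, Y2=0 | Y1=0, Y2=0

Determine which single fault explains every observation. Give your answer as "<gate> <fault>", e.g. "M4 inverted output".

Fault-free values for test 1 (x1=0, x2=0, x3=0, x4=0): M1=0, M2=1, M3=1, M4=1, M5=1, M6=1, M7=0, giving Y1=1, Y2=0. Observed Y1=0, Y2=0.
Test 1: faults giving observed Y1=0, Y2=0 are {M3 stuck-at-0, M3 inverted output, M4 stuck-at-0, M4 inverted output}.
Test 2 (x1=1, x2=1, x3=1, x4=1): fault-free M1=1, M2=0, M3=1, M4=1, M5=1, M6=0, M7=0 → Y1=1, Y2=0; observed Y1=1, Y2=0. Eliminates M4 stuck-at-0, M4 inverted output.
Test 3 (x1=1, x2=0, x3=0, x4=1): fault-free M1=0, M2=0, M3=0, M4=0, M5=0, M6=1, M7=0 → Y1=0, Y2=0; observed Y1=0, Y2=0. Eliminates M3 inverted output.
Only M3 stuck-at-0 is consistent with every test.

M3 stuck-at-0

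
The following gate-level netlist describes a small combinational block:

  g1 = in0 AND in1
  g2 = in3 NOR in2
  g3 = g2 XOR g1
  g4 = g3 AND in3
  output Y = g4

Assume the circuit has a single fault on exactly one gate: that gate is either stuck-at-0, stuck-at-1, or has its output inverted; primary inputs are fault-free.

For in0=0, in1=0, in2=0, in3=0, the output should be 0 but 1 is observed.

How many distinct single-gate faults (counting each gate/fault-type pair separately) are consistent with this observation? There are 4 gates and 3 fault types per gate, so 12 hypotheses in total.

2

Fault-free: g1=0, g2=1, g3=1, g4=0 → 0. Observed 1.
  g1 stuck-at-0: output 0 ✗
  g1 stuck-at-1: output 0 ✗
  g1 inverted output: output 0 ✗
  g2 stuck-at-0: output 0 ✗
  g2 stuck-at-1: output 0 ✗
  g2 inverted output: output 0 ✗
  g3 stuck-at-0: output 0 ✗
  g3 stuck-at-1: output 0 ✗
  g3 inverted output: output 0 ✗
  g4 stuck-at-0: output 0 ✗
  g4 stuck-at-1: output 1 ✓
  g4 inverted output: output 1 ✓
Consistent faults: {g4 stuck-at-1, g4 inverted output} — 2 in all.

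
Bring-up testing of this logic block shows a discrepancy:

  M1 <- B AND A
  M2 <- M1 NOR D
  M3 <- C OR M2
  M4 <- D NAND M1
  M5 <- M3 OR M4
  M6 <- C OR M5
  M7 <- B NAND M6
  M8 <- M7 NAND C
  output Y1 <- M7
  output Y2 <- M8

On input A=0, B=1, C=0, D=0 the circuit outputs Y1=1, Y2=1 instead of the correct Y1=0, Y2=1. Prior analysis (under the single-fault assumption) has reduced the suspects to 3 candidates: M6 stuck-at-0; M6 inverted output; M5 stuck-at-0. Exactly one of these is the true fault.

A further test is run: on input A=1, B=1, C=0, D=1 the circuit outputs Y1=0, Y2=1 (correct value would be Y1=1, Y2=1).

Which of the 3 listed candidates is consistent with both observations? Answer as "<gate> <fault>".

Evaluate each candidate on input A=1, B=1, C=0, D=1:
  M6 stuck-at-0: M1=1, M2=0, M3=0, M4=0, M5=0, M6=0 [stuck-at-0], M7=1, M8=1 → Y1=1, Y2=1 — eliminated
  M6 inverted output: M1=1, M2=0, M3=0, M4=0, M5=0, M6=1 [inverted output], M7=0, M8=1 → Y1=0, Y2=1 — matches
  M5 stuck-at-0: M1=1, M2=0, M3=0, M4=0, M5=0 [stuck-at-0], M6=0, M7=1, M8=1 → Y1=1, Y2=1 — eliminated
Only M6 inverted output reproduces the observed Y1=0, Y2=1.

M6 inverted output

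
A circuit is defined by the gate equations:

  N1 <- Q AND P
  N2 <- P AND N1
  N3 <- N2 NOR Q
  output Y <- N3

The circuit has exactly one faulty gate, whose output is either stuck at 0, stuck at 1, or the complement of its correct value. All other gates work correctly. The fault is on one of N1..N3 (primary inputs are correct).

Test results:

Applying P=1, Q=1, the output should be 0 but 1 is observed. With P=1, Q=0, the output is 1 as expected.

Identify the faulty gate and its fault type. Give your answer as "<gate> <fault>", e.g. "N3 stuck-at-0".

Fault-free values for test 1 (P=1, Q=1): N1=1, N2=1, N3=0, giving Y=0. Observed 1.
Test 1: faults giving observed 1 are {N3 stuck-at-1, N3 inverted output}.
Test 2 (P=1, Q=0): fault-free N1=0, N2=0, N3=1 → 1; observed 1. Eliminates N3 inverted output.
Only N3 stuck-at-1 is consistent with every test.

N3 stuck-at-1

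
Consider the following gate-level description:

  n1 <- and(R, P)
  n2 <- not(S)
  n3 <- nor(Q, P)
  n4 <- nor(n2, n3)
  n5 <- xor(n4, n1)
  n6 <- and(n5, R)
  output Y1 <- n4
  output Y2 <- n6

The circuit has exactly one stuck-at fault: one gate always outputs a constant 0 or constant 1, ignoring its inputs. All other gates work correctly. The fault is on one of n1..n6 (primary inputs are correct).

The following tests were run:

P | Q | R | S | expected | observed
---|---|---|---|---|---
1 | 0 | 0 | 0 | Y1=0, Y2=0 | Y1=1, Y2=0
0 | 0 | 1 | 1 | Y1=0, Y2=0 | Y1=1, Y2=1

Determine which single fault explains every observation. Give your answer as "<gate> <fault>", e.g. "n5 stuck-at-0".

n4 stuck-at-1

Fault-free values for test 1 (P=1, Q=0, R=0, S=0): n1=0, n2=1, n3=0, n4=0, n5=0, n6=0, giving Y1=0, Y2=0. Observed Y1=1, Y2=0.
Test 1: faults giving observed Y1=1, Y2=0 are {n2 stuck-at-0, n4 stuck-at-1}.
Test 2 (P=0, Q=0, R=1, S=1): fault-free n1=0, n2=0, n3=1, n4=0, n5=0, n6=0 → Y1=0, Y2=0; observed Y1=1, Y2=1. Eliminates n2 stuck-at-0.
Only n4 stuck-at-1 is consistent with every test.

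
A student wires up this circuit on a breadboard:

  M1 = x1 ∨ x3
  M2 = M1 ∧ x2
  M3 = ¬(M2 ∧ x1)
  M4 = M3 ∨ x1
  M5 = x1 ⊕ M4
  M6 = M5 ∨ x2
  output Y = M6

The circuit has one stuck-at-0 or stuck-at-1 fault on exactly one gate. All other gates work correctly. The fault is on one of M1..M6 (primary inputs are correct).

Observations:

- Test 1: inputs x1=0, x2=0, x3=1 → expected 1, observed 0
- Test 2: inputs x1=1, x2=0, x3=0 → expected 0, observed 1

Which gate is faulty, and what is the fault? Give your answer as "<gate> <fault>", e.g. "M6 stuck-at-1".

Fault-free values for test 1 (x1=0, x2=0, x3=1): M1=1, M2=0, M3=1, M4=1, M5=1, M6=1, giving Y=1. Observed 0.
Test 1: faults giving observed 0 are {M3 stuck-at-0, M4 stuck-at-0, M5 stuck-at-0, M6 stuck-at-0}.
Test 2 (x1=1, x2=0, x3=0): fault-free M1=1, M2=0, M3=1, M4=1, M5=0, M6=0 → 0; observed 1. Eliminates M3 stuck-at-0, M5 stuck-at-0, M6 stuck-at-0.
Only M4 stuck-at-0 is consistent with every test.

M4 stuck-at-0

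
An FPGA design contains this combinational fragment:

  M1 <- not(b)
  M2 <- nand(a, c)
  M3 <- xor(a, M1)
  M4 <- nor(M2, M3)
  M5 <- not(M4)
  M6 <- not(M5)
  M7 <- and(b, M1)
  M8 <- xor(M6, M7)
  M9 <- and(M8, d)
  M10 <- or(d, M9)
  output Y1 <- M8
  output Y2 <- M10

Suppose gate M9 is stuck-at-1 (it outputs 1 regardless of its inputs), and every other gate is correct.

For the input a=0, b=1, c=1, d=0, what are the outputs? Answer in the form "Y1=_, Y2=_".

Propagate with M9 forced: M1=0, M2=1, M3=0, M4=0, M5=1, M6=0, M7=0, M8=0, M9=1 [stuck-at-1], M10=1.
So the outputs are Y1=0, Y2=1. (Without the fault they would be Y1=0, Y2=0.)

Y1=0, Y2=1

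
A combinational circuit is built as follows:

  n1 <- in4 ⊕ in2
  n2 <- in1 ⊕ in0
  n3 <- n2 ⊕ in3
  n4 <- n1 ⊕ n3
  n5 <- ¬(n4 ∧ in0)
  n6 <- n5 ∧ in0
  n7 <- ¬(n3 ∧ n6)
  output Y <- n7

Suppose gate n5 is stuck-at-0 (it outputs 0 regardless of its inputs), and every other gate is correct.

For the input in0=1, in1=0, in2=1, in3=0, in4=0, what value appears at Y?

Propagate with n5 forced: n1=1, n2=1, n3=1, n4=0, n5=0 [stuck-at-0], n6=0, n7=1.
So Y = 1. (Without the fault it would be 0.)

1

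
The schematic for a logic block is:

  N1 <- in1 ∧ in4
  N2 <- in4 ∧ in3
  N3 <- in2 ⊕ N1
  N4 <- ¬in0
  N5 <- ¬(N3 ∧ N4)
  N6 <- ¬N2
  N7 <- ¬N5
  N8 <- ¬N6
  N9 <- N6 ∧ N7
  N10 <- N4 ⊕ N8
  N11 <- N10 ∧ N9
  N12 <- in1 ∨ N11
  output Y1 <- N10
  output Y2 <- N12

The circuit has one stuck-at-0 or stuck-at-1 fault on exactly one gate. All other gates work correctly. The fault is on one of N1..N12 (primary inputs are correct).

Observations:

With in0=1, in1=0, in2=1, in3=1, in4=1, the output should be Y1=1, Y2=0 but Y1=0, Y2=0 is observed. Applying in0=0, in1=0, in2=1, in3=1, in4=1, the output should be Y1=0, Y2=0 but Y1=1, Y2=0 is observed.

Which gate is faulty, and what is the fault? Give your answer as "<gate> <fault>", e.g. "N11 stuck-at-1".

Fault-free values for test 1 (in0=1, in1=0, in2=1, in3=1, in4=1): N1=0, N2=1, N3=1, N4=0, N5=1, N6=0, N7=0, N8=1, N9=0, N10=1, N11=0, N12=0, giving Y1=1, Y2=0. Observed Y1=0, Y2=0.
Test 1: faults giving observed Y1=0, Y2=0 are {N2 stuck-at-0, N4 stuck-at-1, N6 stuck-at-1, N8 stuck-at-0, N10 stuck-at-0}.
Test 2 (in0=0, in1=0, in2=1, in3=1, in4=1): fault-free N1=0, N2=1, N3=1, N4=1, N5=0, N6=0, N7=1, N8=1, N9=0, N10=0, N11=0, N12=0 → Y1=0, Y2=0; observed Y1=1, Y2=0. Eliminates N2 stuck-at-0, N4 stuck-at-1, N6 stuck-at-1, N10 stuck-at-0.
Only N8 stuck-at-0 is consistent with every test.

N8 stuck-at-0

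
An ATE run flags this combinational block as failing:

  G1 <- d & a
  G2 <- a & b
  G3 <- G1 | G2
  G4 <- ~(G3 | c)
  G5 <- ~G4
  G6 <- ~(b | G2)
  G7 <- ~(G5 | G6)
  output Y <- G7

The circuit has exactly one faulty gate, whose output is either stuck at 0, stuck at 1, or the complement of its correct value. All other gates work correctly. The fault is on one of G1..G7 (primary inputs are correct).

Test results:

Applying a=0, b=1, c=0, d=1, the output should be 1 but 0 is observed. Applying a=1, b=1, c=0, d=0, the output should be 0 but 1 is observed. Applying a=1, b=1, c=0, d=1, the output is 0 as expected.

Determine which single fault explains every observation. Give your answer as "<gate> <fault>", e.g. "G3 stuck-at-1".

G2 inverted output

Fault-free values for test 1 (a=0, b=1, c=0, d=1): G1=0, G2=0, G3=0, G4=1, G5=0, G6=0, G7=1, giving Y=1. Observed 0.
Test 1: faults giving observed 0 are {G1 stuck-at-1, G1 inverted output, G2 stuck-at-1, G2 inverted output, G3 stuck-at-1, G3 inverted output, G4 stuck-at-0, G4 inverted output, G5 stuck-at-1, G5 inverted output, G6 stuck-at-1, G6 inverted output, G7 stuck-at-0, G7 inverted output}.
Test 2 (a=1, b=1, c=0, d=0): fault-free G1=0, G2=1, G3=1, G4=0, G5=1, G6=0, G7=0 → 0; observed 1. Eliminates G1 stuck-at-1, G1 inverted output, G2 stuck-at-1, G3 stuck-at-1, G4 stuck-at-0, G5 stuck-at-1, G6 stuck-at-1, G6 inverted output, G7 stuck-at-0.
Test 3 (a=1, b=1, c=0, d=1): fault-free G1=1, G2=1, G3=1, G4=0, G5=1, G6=0, G7=0 → 0; observed 0. Eliminates G3 inverted output, G4 inverted output, G5 inverted output, G7 inverted output.
Only G2 inverted output is consistent with every test.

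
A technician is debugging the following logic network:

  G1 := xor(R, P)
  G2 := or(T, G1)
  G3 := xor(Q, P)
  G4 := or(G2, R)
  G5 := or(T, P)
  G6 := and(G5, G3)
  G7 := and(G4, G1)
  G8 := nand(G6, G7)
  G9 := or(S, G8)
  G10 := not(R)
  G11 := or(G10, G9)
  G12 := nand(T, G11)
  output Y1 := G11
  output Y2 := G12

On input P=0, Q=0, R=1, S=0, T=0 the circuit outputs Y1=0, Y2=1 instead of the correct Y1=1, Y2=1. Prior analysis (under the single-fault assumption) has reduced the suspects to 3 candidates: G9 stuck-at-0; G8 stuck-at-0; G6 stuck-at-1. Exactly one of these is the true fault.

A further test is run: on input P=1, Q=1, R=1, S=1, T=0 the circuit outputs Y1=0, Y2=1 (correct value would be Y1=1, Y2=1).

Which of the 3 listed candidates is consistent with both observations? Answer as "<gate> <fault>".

G9 stuck-at-0

Evaluate each candidate on input P=1, Q=1, R=1, S=1, T=0:
  G9 stuck-at-0: G1=0, G2=0, G3=0, G4=1, G5=1, G6=0, G7=0, G8=1, G9=0 [stuck-at-0], G10=0, G11=0, G12=1 → Y1=0, Y2=1 — matches
  G8 stuck-at-0: G1=0, G2=0, G3=0, G4=1, G5=1, G6=0, G7=0, G8=0 [stuck-at-0], G9=1, G10=0, G11=1, G12=1 → Y1=1, Y2=1 — eliminated
  G6 stuck-at-1: G1=0, G2=0, G3=0, G4=1, G5=1, G6=1 [stuck-at-1], G7=0, G8=1, G9=1, G10=0, G11=1, G12=1 → Y1=1, Y2=1 — eliminated
Only G9 stuck-at-0 reproduces the observed Y1=0, Y2=1.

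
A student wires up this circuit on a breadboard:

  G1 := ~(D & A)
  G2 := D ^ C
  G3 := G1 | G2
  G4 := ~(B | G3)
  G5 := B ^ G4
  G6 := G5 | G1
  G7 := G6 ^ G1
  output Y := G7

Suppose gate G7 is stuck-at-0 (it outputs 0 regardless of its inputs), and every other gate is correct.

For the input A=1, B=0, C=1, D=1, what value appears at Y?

0

Propagate with G7 forced: G1=0, G2=0, G3=0, G4=1, G5=1, G6=1, G7=0 [stuck-at-0].
So Y = 0. (Without the fault it would be 1.)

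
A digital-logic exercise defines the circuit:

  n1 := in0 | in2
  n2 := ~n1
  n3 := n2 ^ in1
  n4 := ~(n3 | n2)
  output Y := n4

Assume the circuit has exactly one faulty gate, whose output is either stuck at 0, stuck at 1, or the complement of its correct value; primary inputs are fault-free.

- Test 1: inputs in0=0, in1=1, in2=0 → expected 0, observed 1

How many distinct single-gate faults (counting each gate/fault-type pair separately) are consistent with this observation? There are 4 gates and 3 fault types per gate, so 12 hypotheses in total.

Fault-free: n1=0, n2=1, n3=0, n4=0 → 0. Observed 1.
  n1 stuck-at-0: output 0 ✗
  n1 stuck-at-1: output 0 ✗
  n1 inverted output: output 0 ✗
  n2 stuck-at-0: output 0 ✗
  n2 stuck-at-1: output 0 ✗
  n2 inverted output: output 0 ✗
  n3 stuck-at-0: output 0 ✗
  n3 stuck-at-1: output 0 ✗
  n3 inverted output: output 0 ✗
  n4 stuck-at-0: output 0 ✗
  n4 stuck-at-1: output 1 ✓
  n4 inverted output: output 1 ✓
Consistent faults: {n4 stuck-at-1, n4 inverted output} — 2 in all.

2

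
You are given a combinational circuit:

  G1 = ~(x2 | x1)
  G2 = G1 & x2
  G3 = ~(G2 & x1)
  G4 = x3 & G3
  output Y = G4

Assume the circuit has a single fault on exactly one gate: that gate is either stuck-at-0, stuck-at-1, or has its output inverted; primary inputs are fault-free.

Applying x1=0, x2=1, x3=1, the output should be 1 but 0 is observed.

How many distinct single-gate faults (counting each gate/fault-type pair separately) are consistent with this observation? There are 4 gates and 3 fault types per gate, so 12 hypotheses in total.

4

Fault-free: G1=0, G2=0, G3=1, G4=1 → 1. Observed 0.
  G1 stuck-at-0: output 1 ✗
  G1 stuck-at-1: output 1 ✗
  G1 inverted output: output 1 ✗
  G2 stuck-at-0: output 1 ✗
  G2 stuck-at-1: output 1 ✗
  G2 inverted output: output 1 ✗
  G3 stuck-at-0: output 0 ✓
  G3 stuck-at-1: output 1 ✗
  G3 inverted output: output 0 ✓
  G4 stuck-at-0: output 0 ✓
  G4 stuck-at-1: output 1 ✗
  G4 inverted output: output 0 ✓
Consistent faults: {G3 stuck-at-0, G3 inverted output, G4 stuck-at-0, G4 inverted output} — 4 in all.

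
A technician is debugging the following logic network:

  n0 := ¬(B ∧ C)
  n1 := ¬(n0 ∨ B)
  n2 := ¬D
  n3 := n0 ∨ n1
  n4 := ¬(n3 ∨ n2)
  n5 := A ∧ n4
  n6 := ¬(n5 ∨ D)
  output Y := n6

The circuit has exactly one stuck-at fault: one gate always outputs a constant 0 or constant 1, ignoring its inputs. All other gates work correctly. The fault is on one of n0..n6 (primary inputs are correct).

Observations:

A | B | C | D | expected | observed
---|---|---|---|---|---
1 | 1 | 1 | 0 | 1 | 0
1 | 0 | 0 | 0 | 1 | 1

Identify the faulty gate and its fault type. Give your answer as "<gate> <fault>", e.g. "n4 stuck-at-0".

Fault-free values for test 1 (A=1, B=1, C=1, D=0): n0=0, n1=0, n2=1, n3=0, n4=0, n5=0, n6=1, giving Y=1. Observed 0.
Test 1: faults giving observed 0 are {n2 stuck-at-0, n4 stuck-at-1, n5 stuck-at-1, n6 stuck-at-0}.
Test 2 (A=1, B=0, C=0, D=0): fault-free n0=1, n1=0, n2=1, n3=1, n4=0, n5=0, n6=1 → 1; observed 1. Eliminates n4 stuck-at-1, n5 stuck-at-1, n6 stuck-at-0.
Only n2 stuck-at-0 is consistent with every test.

n2 stuck-at-0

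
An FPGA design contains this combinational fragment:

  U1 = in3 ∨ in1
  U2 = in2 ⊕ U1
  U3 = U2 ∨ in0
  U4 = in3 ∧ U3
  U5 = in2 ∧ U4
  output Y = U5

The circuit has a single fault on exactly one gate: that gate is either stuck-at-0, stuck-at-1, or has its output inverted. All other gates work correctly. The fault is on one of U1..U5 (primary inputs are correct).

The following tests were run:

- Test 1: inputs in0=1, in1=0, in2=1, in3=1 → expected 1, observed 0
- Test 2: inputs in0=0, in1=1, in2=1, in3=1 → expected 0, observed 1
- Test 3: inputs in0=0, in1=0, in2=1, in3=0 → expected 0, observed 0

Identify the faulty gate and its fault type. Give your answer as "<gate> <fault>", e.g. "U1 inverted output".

U3 inverted output

Fault-free values for test 1 (in0=1, in1=0, in2=1, in3=1): U1=1, U2=0, U3=1, U4=1, U5=1, giving Y=1. Observed 0.
Test 1: faults giving observed 0 are {U3 stuck-at-0, U3 inverted output, U4 stuck-at-0, U4 inverted output, U5 stuck-at-0, U5 inverted output}.
Test 2 (in0=0, in1=1, in2=1, in3=1): fault-free U1=1, U2=0, U3=0, U4=0, U5=0 → 0; observed 1. Eliminates U3 stuck-at-0, U4 stuck-at-0, U5 stuck-at-0.
Test 3 (in0=0, in1=0, in2=1, in3=0): fault-free U1=0, U2=1, U3=1, U4=0, U5=0 → 0; observed 0. Eliminates U4 inverted output, U5 inverted output.
Only U3 inverted output is consistent with every test.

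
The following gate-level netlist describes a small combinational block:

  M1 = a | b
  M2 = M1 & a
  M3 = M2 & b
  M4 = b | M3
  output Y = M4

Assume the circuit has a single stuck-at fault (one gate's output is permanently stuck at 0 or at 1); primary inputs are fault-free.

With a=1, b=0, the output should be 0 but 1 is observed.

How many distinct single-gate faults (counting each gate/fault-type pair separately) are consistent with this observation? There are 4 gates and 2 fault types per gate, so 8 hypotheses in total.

2

Fault-free: M1=1, M2=1, M3=0, M4=0 → 0. Observed 1.
  M1 stuck-at-0: output 0 ✗
  M1 stuck-at-1: output 0 ✗
  M2 stuck-at-0: output 0 ✗
  M2 stuck-at-1: output 0 ✗
  M3 stuck-at-0: output 0 ✗
  M3 stuck-at-1: output 1 ✓
  M4 stuck-at-0: output 0 ✗
  M4 stuck-at-1: output 1 ✓
Consistent faults: {M3 stuck-at-1, M4 stuck-at-1} — 2 in all.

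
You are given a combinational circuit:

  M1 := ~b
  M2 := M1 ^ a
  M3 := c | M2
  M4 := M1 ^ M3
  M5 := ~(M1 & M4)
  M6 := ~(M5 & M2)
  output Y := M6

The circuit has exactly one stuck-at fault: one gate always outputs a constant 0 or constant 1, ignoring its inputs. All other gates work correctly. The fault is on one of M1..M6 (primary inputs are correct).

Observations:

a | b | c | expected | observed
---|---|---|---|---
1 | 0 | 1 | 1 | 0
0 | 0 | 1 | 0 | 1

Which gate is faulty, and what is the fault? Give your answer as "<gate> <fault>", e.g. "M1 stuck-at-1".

M1 stuck-at-0

Fault-free values for test 1 (a=1, b=0, c=1): M1=1, M2=0, M3=1, M4=0, M5=1, M6=1, giving Y=1. Observed 0.
Test 1: faults giving observed 0 are {M1 stuck-at-0, M2 stuck-at-1, M6 stuck-at-0}.
Test 2 (a=0, b=0, c=1): fault-free M1=1, M2=1, M3=1, M4=0, M5=1, M6=0 → 0; observed 1. Eliminates M2 stuck-at-1, M6 stuck-at-0.
Only M1 stuck-at-0 is consistent with every test.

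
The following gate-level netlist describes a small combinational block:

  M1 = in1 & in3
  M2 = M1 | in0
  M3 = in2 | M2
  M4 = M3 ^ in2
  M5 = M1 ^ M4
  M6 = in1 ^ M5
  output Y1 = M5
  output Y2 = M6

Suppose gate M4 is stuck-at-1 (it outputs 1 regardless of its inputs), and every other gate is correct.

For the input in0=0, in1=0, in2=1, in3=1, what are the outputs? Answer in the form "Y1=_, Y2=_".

Y1=1, Y2=1

Propagate with M4 forced: M1=0, M2=0, M3=1, M4=1 [stuck-at-1], M5=1, M6=1.
So the outputs are Y1=1, Y2=1. (Without the fault they would be Y1=0, Y2=0.)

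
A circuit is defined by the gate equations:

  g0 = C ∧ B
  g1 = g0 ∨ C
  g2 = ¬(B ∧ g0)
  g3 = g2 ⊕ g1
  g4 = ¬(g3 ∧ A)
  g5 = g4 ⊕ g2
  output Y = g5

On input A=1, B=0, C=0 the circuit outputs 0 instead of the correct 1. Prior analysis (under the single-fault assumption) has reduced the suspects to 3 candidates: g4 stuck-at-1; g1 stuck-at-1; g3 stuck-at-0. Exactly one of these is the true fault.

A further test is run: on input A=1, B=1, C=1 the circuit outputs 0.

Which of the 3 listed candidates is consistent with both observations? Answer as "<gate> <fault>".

g1 stuck-at-1

Evaluate each candidate on input A=1, B=1, C=1:
  g4 stuck-at-1: g0=1, g1=1, g2=0, g3=1, g4=1 [stuck-at-1], g5=1 → 1 — eliminated
  g1 stuck-at-1: g0=1, g1=1 [stuck-at-1], g2=0, g3=1, g4=0, g5=0 → 0 — matches
  g3 stuck-at-0: g0=1, g1=1, g2=0, g3=0 [stuck-at-0], g4=1, g5=1 → 1 — eliminated
Only g1 stuck-at-1 reproduces the observed 0.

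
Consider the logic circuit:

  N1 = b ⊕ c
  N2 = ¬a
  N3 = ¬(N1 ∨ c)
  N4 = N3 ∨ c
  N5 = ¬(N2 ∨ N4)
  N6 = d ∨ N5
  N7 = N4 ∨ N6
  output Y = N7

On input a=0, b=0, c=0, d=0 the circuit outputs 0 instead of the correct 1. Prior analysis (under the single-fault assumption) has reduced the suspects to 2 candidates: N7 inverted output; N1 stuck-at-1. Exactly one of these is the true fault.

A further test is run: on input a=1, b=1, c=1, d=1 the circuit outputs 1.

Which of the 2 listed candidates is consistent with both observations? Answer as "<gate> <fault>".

N1 stuck-at-1

Evaluate each candidate on input a=1, b=1, c=1, d=1:
  N7 inverted output: N1=0, N2=0, N3=0, N4=1, N5=0, N6=1, N7=0 [inverted output] → 0 — eliminated
  N1 stuck-at-1: N1=1 [stuck-at-1], N2=0, N3=0, N4=1, N5=0, N6=1, N7=1 → 1 — matches
Only N1 stuck-at-1 reproduces the observed 1.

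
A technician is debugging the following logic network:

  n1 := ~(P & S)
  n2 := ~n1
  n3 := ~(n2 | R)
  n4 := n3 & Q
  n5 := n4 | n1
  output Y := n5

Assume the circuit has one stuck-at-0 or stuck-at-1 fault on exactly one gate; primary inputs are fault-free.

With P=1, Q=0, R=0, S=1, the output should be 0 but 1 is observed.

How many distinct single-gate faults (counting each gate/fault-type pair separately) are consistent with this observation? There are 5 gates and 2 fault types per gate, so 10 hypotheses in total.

3

Fault-free: n1=0, n2=1, n3=0, n4=0, n5=0 → 0. Observed 1.
  n1 stuck-at-0: output 0 ✗
  n1 stuck-at-1: output 1 ✓
  n2 stuck-at-0: output 0 ✗
  n2 stuck-at-1: output 0 ✗
  n3 stuck-at-0: output 0 ✗
  n3 stuck-at-1: output 0 ✗
  n4 stuck-at-0: output 0 ✗
  n4 stuck-at-1: output 1 ✓
  n5 stuck-at-0: output 0 ✗
  n5 stuck-at-1: output 1 ✓
Consistent faults: {n1 stuck-at-1, n4 stuck-at-1, n5 stuck-at-1} — 3 in all.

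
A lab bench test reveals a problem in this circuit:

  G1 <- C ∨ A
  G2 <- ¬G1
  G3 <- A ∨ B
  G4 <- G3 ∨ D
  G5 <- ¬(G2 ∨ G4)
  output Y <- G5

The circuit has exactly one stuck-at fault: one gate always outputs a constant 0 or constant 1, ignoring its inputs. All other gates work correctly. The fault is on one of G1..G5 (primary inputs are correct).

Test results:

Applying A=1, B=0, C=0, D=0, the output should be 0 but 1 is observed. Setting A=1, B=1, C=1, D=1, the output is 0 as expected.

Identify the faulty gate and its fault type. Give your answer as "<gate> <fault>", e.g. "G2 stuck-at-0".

G3 stuck-at-0

Fault-free values for test 1 (A=1, B=0, C=0, D=0): G1=1, G2=0, G3=1, G4=1, G5=0, giving Y=0. Observed 1.
Test 1: faults giving observed 1 are {G3 stuck-at-0, G4 stuck-at-0, G5 stuck-at-1}.
Test 2 (A=1, B=1, C=1, D=1): fault-free G1=1, G2=0, G3=1, G4=1, G5=0 → 0; observed 0. Eliminates G4 stuck-at-0, G5 stuck-at-1.
Only G3 stuck-at-0 is consistent with every test.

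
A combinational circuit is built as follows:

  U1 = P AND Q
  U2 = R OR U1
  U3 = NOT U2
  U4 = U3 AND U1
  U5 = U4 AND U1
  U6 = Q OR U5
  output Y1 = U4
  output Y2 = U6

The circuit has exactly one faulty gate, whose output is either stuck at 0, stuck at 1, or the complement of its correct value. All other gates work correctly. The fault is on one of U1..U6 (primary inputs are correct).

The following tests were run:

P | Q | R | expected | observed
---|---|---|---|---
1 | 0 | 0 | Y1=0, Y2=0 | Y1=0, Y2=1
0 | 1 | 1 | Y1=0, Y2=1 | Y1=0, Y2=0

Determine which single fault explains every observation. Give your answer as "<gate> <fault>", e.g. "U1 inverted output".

U6 inverted output

Fault-free values for test 1 (P=1, Q=0, R=0): U1=0, U2=0, U3=1, U4=0, U5=0, U6=0, giving Y1=0, Y2=0. Observed Y1=0, Y2=1.
Test 1: faults giving observed Y1=0, Y2=1 are {U5 stuck-at-1, U5 inverted output, U6 stuck-at-1, U6 inverted output}.
Test 2 (P=0, Q=1, R=1): fault-free U1=0, U2=1, U3=0, U4=0, U5=0, U6=1 → Y1=0, Y2=1; observed Y1=0, Y2=0. Eliminates U5 stuck-at-1, U5 inverted output, U6 stuck-at-1.
Only U6 inverted output is consistent with every test.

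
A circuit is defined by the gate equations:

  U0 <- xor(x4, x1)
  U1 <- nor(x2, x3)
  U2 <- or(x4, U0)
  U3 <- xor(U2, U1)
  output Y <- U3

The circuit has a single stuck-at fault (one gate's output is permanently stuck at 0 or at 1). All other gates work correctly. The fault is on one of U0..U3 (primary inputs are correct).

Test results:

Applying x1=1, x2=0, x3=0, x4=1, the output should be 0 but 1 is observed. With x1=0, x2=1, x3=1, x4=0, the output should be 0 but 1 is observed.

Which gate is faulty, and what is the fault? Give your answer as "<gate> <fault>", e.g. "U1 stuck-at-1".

U3 stuck-at-1

Fault-free values for test 1 (x1=1, x2=0, x3=0, x4=1): U0=0, U1=1, U2=1, U3=0, giving Y=0. Observed 1.
Test 1: faults giving observed 1 are {U1 stuck-at-0, U2 stuck-at-0, U3 stuck-at-1}.
Test 2 (x1=0, x2=1, x3=1, x4=0): fault-free U0=0, U1=0, U2=0, U3=0 → 0; observed 1. Eliminates U1 stuck-at-0, U2 stuck-at-0.
Only U3 stuck-at-1 is consistent with every test.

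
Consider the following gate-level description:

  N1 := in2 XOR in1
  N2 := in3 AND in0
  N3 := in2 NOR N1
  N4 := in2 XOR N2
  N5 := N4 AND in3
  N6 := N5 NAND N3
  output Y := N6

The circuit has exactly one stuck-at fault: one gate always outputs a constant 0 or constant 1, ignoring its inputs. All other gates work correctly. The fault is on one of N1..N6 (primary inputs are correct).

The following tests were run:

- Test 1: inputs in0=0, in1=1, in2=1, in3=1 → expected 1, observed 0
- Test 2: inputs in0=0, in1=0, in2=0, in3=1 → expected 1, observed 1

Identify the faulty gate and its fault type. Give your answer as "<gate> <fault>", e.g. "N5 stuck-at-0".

N3 stuck-at-1

Fault-free values for test 1 (in0=0, in1=1, in2=1, in3=1): N1=0, N2=0, N3=0, N4=1, N5=1, N6=1, giving Y=1. Observed 0.
Test 1: faults giving observed 0 are {N3 stuck-at-1, N6 stuck-at-0}.
Test 2 (in0=0, in1=0, in2=0, in3=1): fault-free N1=0, N2=0, N3=1, N4=0, N5=0, N6=1 → 1; observed 1. Eliminates N6 stuck-at-0.
Only N3 stuck-at-1 is consistent with every test.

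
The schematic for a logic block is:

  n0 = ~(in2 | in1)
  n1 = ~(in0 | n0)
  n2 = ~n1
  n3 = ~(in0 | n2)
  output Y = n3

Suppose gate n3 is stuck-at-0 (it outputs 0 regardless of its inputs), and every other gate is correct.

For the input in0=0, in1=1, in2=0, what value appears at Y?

0

Propagate with n3 forced: n0=0, n1=1, n2=0, n3=0 [stuck-at-0].
So Y = 0. (Without the fault it would be 1.)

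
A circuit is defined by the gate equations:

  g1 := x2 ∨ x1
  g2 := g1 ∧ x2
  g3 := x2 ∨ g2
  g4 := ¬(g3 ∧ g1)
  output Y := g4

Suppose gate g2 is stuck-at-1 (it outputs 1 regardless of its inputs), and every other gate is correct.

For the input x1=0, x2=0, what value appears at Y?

Propagate with g2 forced: g1=0, g2=1 [stuck-at-1], g3=1, g4=1.
So Y = 1. (Same as the fault-free value — the fault is masked on this input.)

1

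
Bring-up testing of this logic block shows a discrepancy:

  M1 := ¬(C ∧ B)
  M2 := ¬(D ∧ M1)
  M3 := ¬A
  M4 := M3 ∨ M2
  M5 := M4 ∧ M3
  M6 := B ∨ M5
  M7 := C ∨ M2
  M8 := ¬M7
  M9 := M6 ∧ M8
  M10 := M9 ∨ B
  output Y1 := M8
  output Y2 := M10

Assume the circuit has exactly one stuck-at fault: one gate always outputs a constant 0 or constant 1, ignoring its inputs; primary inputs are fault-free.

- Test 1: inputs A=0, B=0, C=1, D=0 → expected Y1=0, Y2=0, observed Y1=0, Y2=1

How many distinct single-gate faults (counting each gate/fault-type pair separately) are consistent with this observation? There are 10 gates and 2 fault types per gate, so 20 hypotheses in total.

2

Fault-free: M1=1, M2=1, M3=1, M4=1, M5=1, M6=1, M7=1, M8=0, M9=0, M10=0 → Y1=0, Y2=0. Observed Y1=0, Y2=1.
  M1: none of the 2 fault types match ✗
  M2: none of the 2 fault types match ✗
  M3: none of the 2 fault types match ✗
  M4: none of the 2 fault types match ✗
  M5: none of the 2 fault types match ✗
  M6: none of the 2 fault types match ✗
  M7: none of the 2 fault types match ✗
  M8: none of the 2 fault types match ✗
  M9: stuck-at-1 ✓; others ✗
  M10: stuck-at-1 ✓; others ✗
Consistent faults: {M9 stuck-at-1, M10 stuck-at-1} — 2 in all.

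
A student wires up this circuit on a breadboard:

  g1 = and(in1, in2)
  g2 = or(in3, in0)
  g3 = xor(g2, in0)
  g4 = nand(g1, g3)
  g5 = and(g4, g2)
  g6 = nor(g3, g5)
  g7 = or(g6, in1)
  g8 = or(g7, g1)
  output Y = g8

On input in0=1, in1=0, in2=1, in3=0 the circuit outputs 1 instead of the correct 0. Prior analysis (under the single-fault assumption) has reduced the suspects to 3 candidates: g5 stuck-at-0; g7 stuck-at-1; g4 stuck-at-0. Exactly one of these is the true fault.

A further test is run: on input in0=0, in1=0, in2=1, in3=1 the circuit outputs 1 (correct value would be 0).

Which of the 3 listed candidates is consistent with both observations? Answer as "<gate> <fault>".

Evaluate each candidate on input in0=0, in1=0, in2=1, in3=1:
  g5 stuck-at-0: g1=0, g2=1, g3=1, g4=1, g5=0 [stuck-at-0], g6=0, g7=0, g8=0 → 0 — eliminated
  g7 stuck-at-1: g1=0, g2=1, g3=1, g4=1, g5=1, g6=0, g7=1 [stuck-at-1], g8=1 → 1 — matches
  g4 stuck-at-0: g1=0, g2=1, g3=1, g4=0 [stuck-at-0], g5=0, g6=0, g7=0, g8=0 → 0 — eliminated
Only g7 stuck-at-1 reproduces the observed 1.

g7 stuck-at-1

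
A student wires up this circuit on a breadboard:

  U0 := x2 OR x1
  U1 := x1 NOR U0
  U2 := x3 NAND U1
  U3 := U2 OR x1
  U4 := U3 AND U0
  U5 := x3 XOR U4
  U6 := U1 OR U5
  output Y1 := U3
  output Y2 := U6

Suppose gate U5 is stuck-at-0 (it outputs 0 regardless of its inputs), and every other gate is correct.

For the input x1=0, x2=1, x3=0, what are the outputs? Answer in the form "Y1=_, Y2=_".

Propagate with U5 forced: U0=1, U1=0, U2=1, U3=1, U4=1, U5=0 [stuck-at-0], U6=0.
So the outputs are Y1=1, Y2=0. (Without the fault they would be Y1=1, Y2=1.)

Y1=1, Y2=0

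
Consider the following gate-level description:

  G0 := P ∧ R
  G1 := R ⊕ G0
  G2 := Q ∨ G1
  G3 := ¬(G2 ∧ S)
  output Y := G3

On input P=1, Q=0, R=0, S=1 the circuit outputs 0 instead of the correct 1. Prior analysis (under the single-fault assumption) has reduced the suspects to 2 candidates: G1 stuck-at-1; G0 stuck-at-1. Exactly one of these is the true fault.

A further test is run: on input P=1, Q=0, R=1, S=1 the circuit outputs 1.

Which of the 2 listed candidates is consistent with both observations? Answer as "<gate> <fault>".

Evaluate each candidate on input P=1, Q=0, R=1, S=1:
  G1 stuck-at-1: G0=1, G1=1 [stuck-at-1], G2=1, G3=0 → 0 — eliminated
  G0 stuck-at-1: G0=1 [stuck-at-1], G1=0, G2=0, G3=1 → 1 — matches
Only G0 stuck-at-1 reproduces the observed 1.

G0 stuck-at-1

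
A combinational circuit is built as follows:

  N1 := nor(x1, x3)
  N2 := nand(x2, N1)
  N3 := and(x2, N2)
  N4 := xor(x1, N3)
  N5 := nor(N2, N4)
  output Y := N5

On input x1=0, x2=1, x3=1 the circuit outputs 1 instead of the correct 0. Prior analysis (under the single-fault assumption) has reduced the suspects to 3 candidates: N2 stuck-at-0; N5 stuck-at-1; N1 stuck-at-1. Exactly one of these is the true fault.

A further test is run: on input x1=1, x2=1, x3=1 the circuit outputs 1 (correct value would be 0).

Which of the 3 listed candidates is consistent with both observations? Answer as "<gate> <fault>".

N5 stuck-at-1

Evaluate each candidate on input x1=1, x2=1, x3=1:
  N2 stuck-at-0: N1=0, N2=0 [stuck-at-0], N3=0, N4=1, N5=0 → 0 — eliminated
  N5 stuck-at-1: N1=0, N2=1, N3=1, N4=0, N5=1 [stuck-at-1] → 1 — matches
  N1 stuck-at-1: N1=1 [stuck-at-1], N2=0, N3=0, N4=1, N5=0 → 0 — eliminated
Only N5 stuck-at-1 reproduces the observed 1.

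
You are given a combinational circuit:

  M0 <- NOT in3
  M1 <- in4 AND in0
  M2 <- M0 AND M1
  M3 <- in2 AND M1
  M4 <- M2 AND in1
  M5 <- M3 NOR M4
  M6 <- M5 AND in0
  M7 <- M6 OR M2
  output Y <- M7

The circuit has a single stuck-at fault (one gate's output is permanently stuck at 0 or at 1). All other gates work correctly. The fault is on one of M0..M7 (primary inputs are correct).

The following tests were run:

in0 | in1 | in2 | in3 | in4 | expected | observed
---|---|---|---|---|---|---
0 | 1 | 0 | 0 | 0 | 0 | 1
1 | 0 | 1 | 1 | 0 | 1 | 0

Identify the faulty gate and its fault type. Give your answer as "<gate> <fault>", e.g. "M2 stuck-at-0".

Fault-free values for test 1 (in0=0, in1=1, in2=0, in3=0, in4=0): M0=1, M1=0, M2=0, M3=0, M4=0, M5=1, M6=0, M7=0, giving Y=0. Observed 1.
Test 1: faults giving observed 1 are {M1 stuck-at-1, M2 stuck-at-1, M6 stuck-at-1, M7 stuck-at-1}.
Test 2 (in0=1, in1=0, in2=1, in3=1, in4=0): fault-free M0=0, M1=0, M2=0, M3=0, M4=0, M5=1, M6=1, M7=1 → 1; observed 0. Eliminates M2 stuck-at-1, M6 stuck-at-1, M7 stuck-at-1.
Only M1 stuck-at-1 is consistent with every test.

M1 stuck-at-1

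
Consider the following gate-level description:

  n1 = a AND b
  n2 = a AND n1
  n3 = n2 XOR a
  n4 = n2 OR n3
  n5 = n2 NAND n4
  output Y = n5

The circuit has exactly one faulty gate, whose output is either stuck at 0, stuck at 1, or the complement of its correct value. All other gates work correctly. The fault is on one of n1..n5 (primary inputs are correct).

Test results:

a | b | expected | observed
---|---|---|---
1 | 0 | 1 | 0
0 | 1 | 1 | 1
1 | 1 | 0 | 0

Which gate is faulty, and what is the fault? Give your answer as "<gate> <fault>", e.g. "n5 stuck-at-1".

n1 stuck-at-1

Fault-free values for test 1 (a=1, b=0): n1=0, n2=0, n3=1, n4=1, n5=1, giving Y=1. Observed 0.
Test 1: faults giving observed 0 are {n1 stuck-at-1, n1 inverted output, n2 stuck-at-1, n2 inverted output, n5 stuck-at-0, n5 inverted output}.
Test 2 (a=0, b=1): fault-free n1=0, n2=0, n3=0, n4=0, n5=1 → 1; observed 1. Eliminates n2 stuck-at-1, n2 inverted output, n5 stuck-at-0, n5 inverted output.
Test 3 (a=1, b=1): fault-free n1=1, n2=1, n3=0, n4=1, n5=0 → 0; observed 0. Eliminates n1 inverted output.
Only n1 stuck-at-1 is consistent with every test.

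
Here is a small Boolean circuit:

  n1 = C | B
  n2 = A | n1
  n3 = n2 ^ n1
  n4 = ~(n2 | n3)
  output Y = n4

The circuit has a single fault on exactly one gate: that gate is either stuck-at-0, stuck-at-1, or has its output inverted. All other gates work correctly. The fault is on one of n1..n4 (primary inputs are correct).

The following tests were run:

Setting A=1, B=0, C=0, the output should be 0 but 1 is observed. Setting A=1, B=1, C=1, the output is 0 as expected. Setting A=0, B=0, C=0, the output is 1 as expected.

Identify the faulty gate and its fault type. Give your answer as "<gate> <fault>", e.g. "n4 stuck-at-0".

Fault-free values for test 1 (A=1, B=0, C=0): n1=0, n2=1, n3=1, n4=0, giving Y=0. Observed 1.
Test 1: faults giving observed 1 are {n2 stuck-at-0, n2 inverted output, n4 stuck-at-1, n4 inverted output}.
Test 2 (A=1, B=1, C=1): fault-free n1=1, n2=1, n3=0, n4=0 → 0; observed 0. Eliminates n4 stuck-at-1, n4 inverted output.
Test 3 (A=0, B=0, C=0): fault-free n1=0, n2=0, n3=0, n4=1 → 1; observed 1. Eliminates n2 inverted output.
Only n2 stuck-at-0 is consistent with every test.

n2 stuck-at-0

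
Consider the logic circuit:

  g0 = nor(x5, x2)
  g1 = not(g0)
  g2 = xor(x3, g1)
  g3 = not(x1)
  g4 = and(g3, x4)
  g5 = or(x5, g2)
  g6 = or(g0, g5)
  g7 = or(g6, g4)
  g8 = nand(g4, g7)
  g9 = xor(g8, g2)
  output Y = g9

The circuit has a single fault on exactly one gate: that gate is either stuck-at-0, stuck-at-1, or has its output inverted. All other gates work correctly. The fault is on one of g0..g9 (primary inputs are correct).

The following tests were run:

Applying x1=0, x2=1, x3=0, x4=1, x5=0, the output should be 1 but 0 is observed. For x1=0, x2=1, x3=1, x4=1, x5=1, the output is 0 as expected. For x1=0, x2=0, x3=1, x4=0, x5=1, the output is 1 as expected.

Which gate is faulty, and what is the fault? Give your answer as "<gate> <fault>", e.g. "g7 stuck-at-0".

g2 stuck-at-0

Fault-free values for test 1 (x1=0, x2=1, x3=0, x4=1, x5=0): g0=0, g1=1, g2=1, g3=1, g4=1, g5=1, g6=1, g7=1, g8=0, g9=1, giving Y=1. Observed 0.
Test 1: faults giving observed 0 are {g0 stuck-at-1, g0 inverted output, g1 stuck-at-0, g1 inverted output, g2 stuck-at-0, g2 inverted output, g3 stuck-at-0, g3 inverted output, g4 stuck-at-0, g4 inverted output, g7 stuck-at-0, g7 inverted output, g8 stuck-at-1, g8 inverted output, g9 stuck-at-0, g9 inverted output}.
Test 2 (x1=0, x2=1, x3=1, x4=1, x5=1): fault-free g0=0, g1=1, g2=0, g3=1, g4=1, g5=1, g6=1, g7=1, g8=0, g9=0 → 0; observed 0. Eliminates g0 stuck-at-1, g0 inverted output, g1 stuck-at-0, g1 inverted output, g2 inverted output, g3 stuck-at-0, g3 inverted output, g4 stuck-at-0, g4 inverted output, g7 stuck-at-0, g7 inverted output, g8 stuck-at-1, g8 inverted output, g9 inverted output.
Test 3 (x1=0, x2=0, x3=1, x4=0, x5=1): fault-free g0=0, g1=1, g2=0, g3=1, g4=0, g5=1, g6=1, g7=1, g8=1, g9=1 → 1; observed 1. Eliminates g9 stuck-at-0.
Only g2 stuck-at-0 is consistent with every test.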